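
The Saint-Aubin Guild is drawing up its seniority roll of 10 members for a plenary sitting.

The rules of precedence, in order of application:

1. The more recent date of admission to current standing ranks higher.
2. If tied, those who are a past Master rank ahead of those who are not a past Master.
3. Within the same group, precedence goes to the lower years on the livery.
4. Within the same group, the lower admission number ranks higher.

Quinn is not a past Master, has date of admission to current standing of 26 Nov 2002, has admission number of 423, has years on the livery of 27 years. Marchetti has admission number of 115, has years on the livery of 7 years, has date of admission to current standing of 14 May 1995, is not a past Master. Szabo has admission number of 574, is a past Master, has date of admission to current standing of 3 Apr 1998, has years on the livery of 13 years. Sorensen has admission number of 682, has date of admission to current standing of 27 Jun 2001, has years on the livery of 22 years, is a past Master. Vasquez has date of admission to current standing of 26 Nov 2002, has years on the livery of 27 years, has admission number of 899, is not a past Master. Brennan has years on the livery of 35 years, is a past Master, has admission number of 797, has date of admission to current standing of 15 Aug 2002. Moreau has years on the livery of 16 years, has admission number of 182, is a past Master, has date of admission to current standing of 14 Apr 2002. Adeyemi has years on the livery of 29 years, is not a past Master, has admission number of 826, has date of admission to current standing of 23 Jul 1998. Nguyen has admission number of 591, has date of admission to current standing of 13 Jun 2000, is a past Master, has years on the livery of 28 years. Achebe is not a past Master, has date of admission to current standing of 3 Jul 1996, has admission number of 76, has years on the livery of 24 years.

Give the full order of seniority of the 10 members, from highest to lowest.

Quinn, Vasquez, Brennan, Moreau, Sorensen, Nguyen, Adeyemi, Szabo, Achebe, Marchetti

By date of admission to current standing (later first): Quinn and Vasquez (both 26 Nov 2002); then Brennan (15 Aug 2002); then Moreau (14 Apr 2002); then Sorensen (27 Jun 2001); then Nguyen (13 Jun 2000); then Adeyemi (23 Jul 1998); then Szabo (3 Apr 1998); then Achebe (3 Jul 1996); then Marchetti (14 May 1995).
Quinn and Vasquez are each not a past Master, so the next rule applies.
Quinn and Vasquez both have years on the livery 27 years, so the next rule applies.
Among Quinn and Vasquez, by admission number (lower first): Quinn (423) before Vasquez (899).
Full order: Quinn, Vasquez, Brennan, Moreau, Sorensen, Nguyen, Adeyemi, Szabo, Achebe, Marchetti.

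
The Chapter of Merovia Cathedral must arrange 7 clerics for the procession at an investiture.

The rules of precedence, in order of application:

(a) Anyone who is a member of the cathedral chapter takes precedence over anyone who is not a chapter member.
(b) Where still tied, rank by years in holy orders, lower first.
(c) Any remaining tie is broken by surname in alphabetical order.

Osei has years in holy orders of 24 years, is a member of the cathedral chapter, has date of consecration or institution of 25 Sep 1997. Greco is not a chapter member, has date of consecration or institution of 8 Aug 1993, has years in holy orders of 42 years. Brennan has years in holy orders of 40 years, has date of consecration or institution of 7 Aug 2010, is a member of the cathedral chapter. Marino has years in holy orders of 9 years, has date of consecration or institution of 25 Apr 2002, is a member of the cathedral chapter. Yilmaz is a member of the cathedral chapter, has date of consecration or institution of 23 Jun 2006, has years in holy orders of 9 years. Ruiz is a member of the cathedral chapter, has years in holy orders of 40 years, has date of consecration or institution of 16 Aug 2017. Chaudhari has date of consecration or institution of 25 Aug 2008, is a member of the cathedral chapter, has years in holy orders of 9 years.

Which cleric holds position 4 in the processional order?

By the first rule: Chaudhari, Marino, Yilmaz, Osei, Brennan and Ruiz (each a member of the cathedral chapter); then Greco (not a chapter member).
Among Chaudhari, Marino, Yilmaz, Osei, Brennan and Ruiz, by years in holy orders (lower first): Chaudhari, Marino and Yilmaz (9 years) before Osei (24 years) before Brennan and Ruiz (40 years).
Among Chaudhari, Marino and Yilmaz, alphabetically by surname: Chaudhari before Marino before Yilmaz.
Among Brennan and Ruiz, alphabetically by surname: Brennan before Ruiz.
Order: Chaudhari, Marino, Yilmaz, Osei, Brennan, Ruiz, Greco.

Osei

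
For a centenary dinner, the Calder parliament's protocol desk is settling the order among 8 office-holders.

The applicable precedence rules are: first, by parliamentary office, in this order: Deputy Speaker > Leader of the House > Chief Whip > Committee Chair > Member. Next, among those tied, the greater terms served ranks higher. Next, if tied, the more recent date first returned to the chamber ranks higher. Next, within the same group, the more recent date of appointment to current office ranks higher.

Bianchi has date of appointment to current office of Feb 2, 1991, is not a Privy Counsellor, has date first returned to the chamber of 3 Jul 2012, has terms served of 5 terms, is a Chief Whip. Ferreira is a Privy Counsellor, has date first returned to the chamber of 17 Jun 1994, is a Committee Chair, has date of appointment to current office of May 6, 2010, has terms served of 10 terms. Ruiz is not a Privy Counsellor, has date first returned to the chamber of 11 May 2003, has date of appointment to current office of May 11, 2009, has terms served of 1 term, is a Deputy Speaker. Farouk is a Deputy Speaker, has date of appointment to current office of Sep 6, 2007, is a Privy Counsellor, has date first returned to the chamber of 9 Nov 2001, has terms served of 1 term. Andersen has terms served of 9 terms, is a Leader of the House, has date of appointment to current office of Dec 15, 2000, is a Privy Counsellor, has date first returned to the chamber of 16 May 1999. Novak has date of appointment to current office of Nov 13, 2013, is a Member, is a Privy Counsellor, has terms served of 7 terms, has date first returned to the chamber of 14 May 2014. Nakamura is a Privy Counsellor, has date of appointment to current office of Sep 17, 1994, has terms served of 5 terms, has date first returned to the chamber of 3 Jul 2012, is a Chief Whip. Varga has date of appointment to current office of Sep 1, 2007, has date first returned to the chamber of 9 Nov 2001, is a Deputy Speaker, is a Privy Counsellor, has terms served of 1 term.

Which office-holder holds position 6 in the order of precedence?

By parliamentary office: Ruiz, Farouk and Varga (Deputy Speaker); then Andersen (Leader of the House); then Nakamura and Bianchi (Chief Whip); then Ferreira (Committee Chair); then Novak (Member).
Ruiz, Farouk and Varga all have terms served 1 term, so the next rule applies.
Among Ruiz, Farouk and Varga, by date first returned to the chamber (later first): Ruiz (11 May 2003) before Farouk and Varga (9 Nov 2001).
Among Farouk and Varga, by date of appointment to current office (later first): Farouk (Sep 6, 2007) before Varga (Sep 1, 2007).
Nakamura and Bianchi both have terms served 5 terms, so the next rule applies.
Nakamura and Bianchi both have date first returned to the chamber 3 Jul 2012, so the next rule applies.
Among Nakamura and Bianchi, by date of appointment to current office (later first): Nakamura (Sep 17, 1994) before Bianchi (Feb 2, 1991).
Order: Ruiz, Farouk, Varga, Andersen, Nakamura, Bianchi, Ferreira, Novak.

Bianchi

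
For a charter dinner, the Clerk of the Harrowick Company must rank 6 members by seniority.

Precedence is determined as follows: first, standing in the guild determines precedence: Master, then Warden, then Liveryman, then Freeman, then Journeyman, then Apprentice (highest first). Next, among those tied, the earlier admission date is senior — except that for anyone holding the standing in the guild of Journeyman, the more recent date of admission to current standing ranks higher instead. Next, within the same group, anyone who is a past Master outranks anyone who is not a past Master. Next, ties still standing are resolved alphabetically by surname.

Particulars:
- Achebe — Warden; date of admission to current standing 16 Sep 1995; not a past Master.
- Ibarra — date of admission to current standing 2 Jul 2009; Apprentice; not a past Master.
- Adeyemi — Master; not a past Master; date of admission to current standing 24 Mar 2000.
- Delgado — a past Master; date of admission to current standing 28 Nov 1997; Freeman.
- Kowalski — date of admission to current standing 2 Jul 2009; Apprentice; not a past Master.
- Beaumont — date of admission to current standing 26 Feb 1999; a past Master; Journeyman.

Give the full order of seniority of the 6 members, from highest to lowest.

By standing in the guild: Adeyemi (Master); then Achebe (Warden); then Delgado (Freeman); then Beaumont (Journeyman); then Ibarra and Kowalski (Apprentice).
Ibarra and Kowalski both have date of admission to current standing 2 Jul 2009, so the next rule applies.
Ibarra and Kowalski are each not a past Master, so the next rule applies.
Among Ibarra and Kowalski, alphabetically by surname: Ibarra before Kowalski.
Full order: Adeyemi, Achebe, Delgado, Beaumont, Ibarra, Kowalski.

Adeyemi, Achebe, Delgado, Beaumont, Ibarra, Kowalski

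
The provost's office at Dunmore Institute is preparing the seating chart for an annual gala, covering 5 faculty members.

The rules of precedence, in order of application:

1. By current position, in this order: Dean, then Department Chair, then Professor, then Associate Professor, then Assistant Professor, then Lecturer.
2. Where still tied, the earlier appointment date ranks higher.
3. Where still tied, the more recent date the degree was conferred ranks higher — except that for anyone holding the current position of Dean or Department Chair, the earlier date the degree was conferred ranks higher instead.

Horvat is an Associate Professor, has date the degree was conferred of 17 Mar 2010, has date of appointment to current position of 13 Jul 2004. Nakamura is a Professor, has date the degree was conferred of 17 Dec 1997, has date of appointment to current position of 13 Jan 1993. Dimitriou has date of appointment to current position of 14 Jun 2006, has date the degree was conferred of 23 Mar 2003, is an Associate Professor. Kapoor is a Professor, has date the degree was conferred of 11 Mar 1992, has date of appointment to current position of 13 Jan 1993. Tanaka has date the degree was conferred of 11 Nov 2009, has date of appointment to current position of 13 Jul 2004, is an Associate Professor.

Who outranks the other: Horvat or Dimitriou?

By current position: Nakamura and Kapoor (Professor); then Horvat, Tanaka and Dimitriou (Associate Professor).
Nakamura and Kapoor both have date of appointment to current position 13 Jan 1993, so the next rule applies.
Among Nakamura and Kapoor, by date the degree was conferred (later first): Nakamura (17 Dec 1997) before Kapoor (11 Mar 1992).
Among Horvat, Tanaka and Dimitriou, by date of appointment to current position (earlier first): Horvat and Tanaka (13 Jul 2004) before Dimitriou (14 Jun 2006).
Among Horvat and Tanaka, by date the degree was conferred (later first): Horvat (17 Mar 2010) before Tanaka (11 Nov 2009).
So Horvat takes precedence.

Horvat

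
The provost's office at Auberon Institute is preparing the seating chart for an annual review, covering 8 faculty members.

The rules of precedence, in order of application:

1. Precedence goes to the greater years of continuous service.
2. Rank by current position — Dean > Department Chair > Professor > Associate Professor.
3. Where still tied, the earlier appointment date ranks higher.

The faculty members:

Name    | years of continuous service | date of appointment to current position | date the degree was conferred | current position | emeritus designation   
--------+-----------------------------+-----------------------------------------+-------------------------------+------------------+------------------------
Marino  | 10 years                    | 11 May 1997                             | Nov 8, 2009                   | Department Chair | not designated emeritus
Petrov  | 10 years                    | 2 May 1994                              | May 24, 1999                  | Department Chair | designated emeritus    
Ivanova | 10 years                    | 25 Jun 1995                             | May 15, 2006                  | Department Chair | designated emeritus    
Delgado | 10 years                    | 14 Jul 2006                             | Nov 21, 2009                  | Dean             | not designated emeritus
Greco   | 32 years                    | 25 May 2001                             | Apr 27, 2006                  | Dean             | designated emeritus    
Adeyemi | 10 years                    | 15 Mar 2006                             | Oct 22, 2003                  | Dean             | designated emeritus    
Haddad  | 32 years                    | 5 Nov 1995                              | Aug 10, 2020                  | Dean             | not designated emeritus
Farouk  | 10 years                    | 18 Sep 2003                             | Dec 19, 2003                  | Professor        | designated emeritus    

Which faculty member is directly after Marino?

By years of continuous service (higher first): Haddad and Greco (both 32 years); then Adeyemi, Delgado, Petrov, Ivanova, Marino and Farouk (each 10 years).
Haddad and Greco are each Dean, so the next rule applies.
Among Haddad and Greco, by date of appointment to current position (earlier first): Haddad (5 Nov 1995) before Greco (25 May 2001).
Among Adeyemi, Delgado, Petrov, Ivanova, Marino and Farouk, by current position: Adeyemi and Delgado (Dean) before Petrov, Ivanova and Marino (Department Chair) before Farouk (Professor).
Among Adeyemi and Delgado, by date of appointment to current position (earlier first): Adeyemi (15 Mar 2006) before Delgado (14 Jul 2006).
Among Petrov, Ivanova and Marino, by date of appointment to current position (earlier first): Petrov (2 May 1994) before Ivanova (25 Jun 1995) before Marino (11 May 1997).
Order: Haddad, Greco, Adeyemi, Delgado, Petrov, Ivanova, Marino, Farouk.

Farouk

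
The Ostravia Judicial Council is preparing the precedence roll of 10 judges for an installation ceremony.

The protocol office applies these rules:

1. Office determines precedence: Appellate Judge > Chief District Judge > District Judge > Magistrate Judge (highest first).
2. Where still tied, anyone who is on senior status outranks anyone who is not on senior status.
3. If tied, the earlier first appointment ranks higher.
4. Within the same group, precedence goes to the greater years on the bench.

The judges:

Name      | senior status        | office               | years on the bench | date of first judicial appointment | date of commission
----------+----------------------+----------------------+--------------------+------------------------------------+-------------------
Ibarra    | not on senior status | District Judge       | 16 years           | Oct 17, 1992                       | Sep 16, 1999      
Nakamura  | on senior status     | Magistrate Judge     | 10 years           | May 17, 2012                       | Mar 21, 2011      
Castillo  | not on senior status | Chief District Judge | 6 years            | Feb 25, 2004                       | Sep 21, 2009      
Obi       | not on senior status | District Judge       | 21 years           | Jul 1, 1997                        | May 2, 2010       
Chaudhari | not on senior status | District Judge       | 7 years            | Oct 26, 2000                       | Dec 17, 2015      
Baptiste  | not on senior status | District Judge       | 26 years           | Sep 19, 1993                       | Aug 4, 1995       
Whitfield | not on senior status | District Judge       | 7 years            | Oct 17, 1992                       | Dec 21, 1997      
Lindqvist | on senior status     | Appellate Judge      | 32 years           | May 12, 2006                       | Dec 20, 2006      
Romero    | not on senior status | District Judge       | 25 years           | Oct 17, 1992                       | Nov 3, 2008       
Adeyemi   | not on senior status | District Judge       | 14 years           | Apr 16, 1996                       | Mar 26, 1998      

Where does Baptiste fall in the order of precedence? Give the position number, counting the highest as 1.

By office: Lindqvist (Appellate Judge); then Castillo (Chief District Judge); then Romero, Ibarra, Whitfield, Baptiste, Adeyemi, Obi and Chaudhari (District Judge); then Nakamura (Magistrate Judge).
Romero, Ibarra, Whitfield, Baptiste, Adeyemi, Obi and Chaudhari are each not on senior status, so the next rule applies.
Among Romero, Ibarra, Whitfield, Baptiste, Adeyemi, Obi and Chaudhari, by date of first judicial appointment (earlier first): Romero, Ibarra and Whitfield (Oct 17, 1992) before Baptiste (Sep 19, 1993) before Adeyemi (Apr 16, 1996) before Obi (Jul 1, 1997) before Chaudhari (Oct 26, 2000).
Among Romero, Ibarra and Whitfield, by years on the bench (higher first): Romero (25 years) before Ibarra (16 years) before Whitfield (7 years).
Order: Lindqvist, Castillo, Romero, Ibarra, Whitfield, Baptiste, Adeyemi, Obi, Chaudhari, Nakamura. So position 6.

6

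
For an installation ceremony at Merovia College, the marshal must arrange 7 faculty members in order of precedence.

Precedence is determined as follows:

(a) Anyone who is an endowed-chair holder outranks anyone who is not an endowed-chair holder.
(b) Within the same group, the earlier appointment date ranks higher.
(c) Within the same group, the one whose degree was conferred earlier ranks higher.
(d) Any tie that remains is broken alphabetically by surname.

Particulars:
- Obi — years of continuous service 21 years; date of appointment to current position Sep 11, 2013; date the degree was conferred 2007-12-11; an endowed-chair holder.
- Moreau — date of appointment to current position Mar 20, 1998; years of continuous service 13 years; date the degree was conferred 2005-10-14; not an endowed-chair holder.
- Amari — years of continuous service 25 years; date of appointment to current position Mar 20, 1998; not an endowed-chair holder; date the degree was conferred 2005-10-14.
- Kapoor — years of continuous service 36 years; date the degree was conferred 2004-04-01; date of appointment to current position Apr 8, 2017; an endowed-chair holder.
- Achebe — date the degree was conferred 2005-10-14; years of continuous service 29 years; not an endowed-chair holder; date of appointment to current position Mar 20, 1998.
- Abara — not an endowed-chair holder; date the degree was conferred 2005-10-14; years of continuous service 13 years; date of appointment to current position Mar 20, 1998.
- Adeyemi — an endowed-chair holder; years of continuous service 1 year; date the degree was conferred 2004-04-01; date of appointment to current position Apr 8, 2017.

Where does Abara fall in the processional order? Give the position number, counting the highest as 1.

By the first rule: Obi, Adeyemi and Kapoor (each an endowed-chair holder); then Abara, Achebe, Amari and Moreau (each not an endowed-chair holder).
Among Obi, Adeyemi and Kapoor, by date of appointment to current position (earlier first): Obi (Sep 11, 2013) before Adeyemi and Kapoor (Apr 8, 2017).
Adeyemi and Kapoor both have date the degree was conferred 2004-04-01, so the next rule applies.
Among Adeyemi and Kapoor, alphabetically by surname: Adeyemi before Kapoor.
Abara, Achebe, Amari and Moreau all have date of appointment to current position Mar 20, 1998, so the next rule applies.
Abara, Achebe, Amari and Moreau all have date the degree was conferred 2005-10-14, so the next rule applies.
Among Abara, Achebe, Amari and Moreau, alphabetically by surname: Abara before Achebe before Amari before Moreau.
Order: Obi, Adeyemi, Kapoor, Abara, Achebe, Amari, Moreau. So position 4.

4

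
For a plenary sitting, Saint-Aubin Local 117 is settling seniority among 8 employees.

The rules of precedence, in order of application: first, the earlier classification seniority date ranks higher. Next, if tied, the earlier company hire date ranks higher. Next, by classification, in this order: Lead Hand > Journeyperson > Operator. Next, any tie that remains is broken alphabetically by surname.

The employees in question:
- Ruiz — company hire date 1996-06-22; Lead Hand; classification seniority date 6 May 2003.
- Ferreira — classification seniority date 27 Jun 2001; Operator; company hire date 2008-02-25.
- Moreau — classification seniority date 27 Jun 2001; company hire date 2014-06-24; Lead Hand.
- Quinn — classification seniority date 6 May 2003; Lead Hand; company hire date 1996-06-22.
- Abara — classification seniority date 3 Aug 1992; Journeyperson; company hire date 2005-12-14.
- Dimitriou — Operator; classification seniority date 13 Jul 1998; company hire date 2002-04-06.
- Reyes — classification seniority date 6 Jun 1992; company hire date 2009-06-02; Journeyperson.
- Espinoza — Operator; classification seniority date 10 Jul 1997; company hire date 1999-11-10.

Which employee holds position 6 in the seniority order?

Moreau

By classification seniority date (earlier first): Reyes (6 Jun 1992); then Abara (3 Aug 1992); then Espinoza (10 Jul 1997); then Dimitriou (13 Jul 1998); then Ferreira and Moreau (both 27 Jun 2001); then Quinn and Ruiz (both 6 May 2003).
Among Ferreira and Moreau, by company hire date (earlier first): Ferreira (2008-02-25) before Moreau (2014-06-24).
Quinn and Ruiz both have company hire date 1996-06-22, so the next rule applies.
Quinn and Ruiz are each Lead Hand, so the next rule applies.
Among Quinn and Ruiz, alphabetically by surname: Quinn before Ruiz.
Order: Reyes, Abara, Espinoza, Dimitriou, Ferreira, Moreau, Quinn, Ruiz.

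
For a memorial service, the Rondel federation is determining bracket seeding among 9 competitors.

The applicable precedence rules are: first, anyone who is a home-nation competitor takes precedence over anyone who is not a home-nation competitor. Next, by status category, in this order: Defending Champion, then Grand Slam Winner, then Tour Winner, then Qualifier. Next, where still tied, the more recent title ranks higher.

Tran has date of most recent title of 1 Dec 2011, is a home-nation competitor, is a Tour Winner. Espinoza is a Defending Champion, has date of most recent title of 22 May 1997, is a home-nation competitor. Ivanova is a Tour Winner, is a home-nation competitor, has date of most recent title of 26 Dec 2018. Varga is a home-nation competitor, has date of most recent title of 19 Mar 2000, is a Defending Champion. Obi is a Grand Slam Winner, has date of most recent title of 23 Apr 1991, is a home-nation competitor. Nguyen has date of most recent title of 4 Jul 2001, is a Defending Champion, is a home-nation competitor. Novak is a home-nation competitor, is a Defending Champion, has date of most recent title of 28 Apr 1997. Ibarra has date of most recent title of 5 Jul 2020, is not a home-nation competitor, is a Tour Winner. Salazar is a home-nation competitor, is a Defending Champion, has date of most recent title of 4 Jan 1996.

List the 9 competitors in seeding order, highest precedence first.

By the first rule: Nguyen, Varga, Espinoza, Novak, Salazar, Obi, Ivanova and Tran (each a home-nation competitor); then Ibarra (not a home-nation competitor).
Among Nguyen, Varga, Espinoza, Novak, Salazar, Obi, Ivanova and Tran, by status category: Nguyen, Varga, Espinoza, Novak and Salazar (Defending Champion) before Obi (Grand Slam Winner) before Ivanova and Tran (Tour Winner).
Among Nguyen, Varga, Espinoza, Novak and Salazar, by date of most recent title (later first): Nguyen (4 Jul 2001) before Varga (19 Mar 2000) before Espinoza (22 May 1997) before Novak (28 Apr 1997) before Salazar (4 Jan 1996).
Among Ivanova and Tran, by date of most recent title (later first): Ivanova (26 Dec 2018) before Tran (1 Dec 2011).
Full order: Nguyen, Varga, Espinoza, Novak, Salazar, Obi, Ivanova, Tran, Ibarra.

Nguyen, Varga, Espinoza, Novak, Salazar, Obi, Ivanova, Tran, Ibarra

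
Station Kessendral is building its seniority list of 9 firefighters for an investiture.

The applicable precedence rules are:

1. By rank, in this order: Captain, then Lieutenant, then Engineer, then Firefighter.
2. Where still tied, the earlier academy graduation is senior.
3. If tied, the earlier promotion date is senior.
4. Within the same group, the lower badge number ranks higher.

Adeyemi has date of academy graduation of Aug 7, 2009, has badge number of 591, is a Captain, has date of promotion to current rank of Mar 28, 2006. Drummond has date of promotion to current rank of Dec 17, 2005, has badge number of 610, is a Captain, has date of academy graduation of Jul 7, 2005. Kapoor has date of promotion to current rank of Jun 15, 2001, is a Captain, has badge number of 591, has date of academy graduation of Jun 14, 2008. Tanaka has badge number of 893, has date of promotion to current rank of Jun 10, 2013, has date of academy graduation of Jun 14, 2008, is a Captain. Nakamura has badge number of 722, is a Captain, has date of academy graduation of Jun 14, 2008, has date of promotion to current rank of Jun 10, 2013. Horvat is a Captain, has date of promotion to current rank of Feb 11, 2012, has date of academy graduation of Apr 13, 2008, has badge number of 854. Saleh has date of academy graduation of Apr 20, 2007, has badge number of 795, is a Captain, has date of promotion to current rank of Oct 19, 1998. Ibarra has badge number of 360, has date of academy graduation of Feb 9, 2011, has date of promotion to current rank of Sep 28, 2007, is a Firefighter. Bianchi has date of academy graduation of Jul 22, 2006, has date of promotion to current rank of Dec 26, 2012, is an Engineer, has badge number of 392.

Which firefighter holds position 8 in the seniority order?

By rank: Drummond, Saleh, Horvat, Kapoor, Nakamura, Tanaka and Adeyemi (Captain); then Bianchi (Engineer); then Ibarra (Firefighter).
Among Drummond, Saleh, Horvat, Kapoor, Nakamura, Tanaka and Adeyemi, by date of academy graduation (earlier first): Drummond (Jul 7, 2005) before Saleh (Apr 20, 2007) before Horvat (Apr 13, 2008) before Kapoor, Nakamura and Tanaka (Jun 14, 2008) before Adeyemi (Aug 7, 2009).
Among Kapoor, Nakamura and Tanaka, by date of promotion to current rank (earlier first): Kapoor (Jun 15, 2001) before Nakamura and Tanaka (Jun 10, 2013).
Among Nakamura and Tanaka, by badge number (lower first): Nakamura (722) before Tanaka (893).
Order: Drummond, Saleh, Horvat, Kapoor, Nakamura, Tanaka, Adeyemi, Bianchi, Ibarra.

Bianchi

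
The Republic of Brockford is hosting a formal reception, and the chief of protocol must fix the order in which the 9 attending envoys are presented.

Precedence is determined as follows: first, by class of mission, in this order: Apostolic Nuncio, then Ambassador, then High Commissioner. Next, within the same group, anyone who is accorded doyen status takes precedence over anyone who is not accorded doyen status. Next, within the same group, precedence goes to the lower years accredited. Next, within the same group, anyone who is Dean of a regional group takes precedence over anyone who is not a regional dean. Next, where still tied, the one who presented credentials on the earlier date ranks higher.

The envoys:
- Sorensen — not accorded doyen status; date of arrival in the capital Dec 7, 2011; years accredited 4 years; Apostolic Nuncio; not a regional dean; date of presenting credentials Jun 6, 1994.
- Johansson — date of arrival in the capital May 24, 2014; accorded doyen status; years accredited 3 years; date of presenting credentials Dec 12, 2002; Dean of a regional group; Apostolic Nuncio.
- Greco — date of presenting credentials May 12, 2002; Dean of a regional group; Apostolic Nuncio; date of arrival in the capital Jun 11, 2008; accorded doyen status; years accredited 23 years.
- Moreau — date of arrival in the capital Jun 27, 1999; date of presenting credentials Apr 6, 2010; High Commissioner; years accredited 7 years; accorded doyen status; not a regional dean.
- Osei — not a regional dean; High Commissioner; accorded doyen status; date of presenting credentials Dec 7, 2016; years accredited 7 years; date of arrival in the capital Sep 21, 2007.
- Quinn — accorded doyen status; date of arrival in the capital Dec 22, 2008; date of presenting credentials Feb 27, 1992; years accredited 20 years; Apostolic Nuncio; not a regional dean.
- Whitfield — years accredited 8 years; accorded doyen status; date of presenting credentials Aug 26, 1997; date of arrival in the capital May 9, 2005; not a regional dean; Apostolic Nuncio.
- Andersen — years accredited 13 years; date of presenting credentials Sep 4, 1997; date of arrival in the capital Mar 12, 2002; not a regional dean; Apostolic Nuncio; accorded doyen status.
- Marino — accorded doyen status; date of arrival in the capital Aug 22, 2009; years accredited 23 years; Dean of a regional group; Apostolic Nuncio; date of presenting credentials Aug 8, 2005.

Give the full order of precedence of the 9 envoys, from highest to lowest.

Johansson, Whitfield, Andersen, Quinn, Greco, Marino, Sorensen, Moreau, Osei

By class of mission: Johansson, Whitfield, Andersen, Quinn, Greco, Marino and Sorensen (Apostolic Nuncio); then Moreau and Osei (High Commissioner).
Among Johansson, Whitfield, Andersen, Quinn, Greco, Marino and Sorensen, accorded doyen status before not accorded doyen status: Johansson, Whitfield, Andersen, Quinn, Greco and Marino (accorded doyen status) before Sorensen (not accorded doyen status).
Among Johansson, Whitfield, Andersen, Quinn, Greco and Marino, by years accredited (lower first): Johansson (3 years) before Whitfield (8 years) before Andersen (13 years) before Quinn (20 years) before Greco and Marino (23 years).
Greco and Marino are each Dean of a regional group, so the next rule applies.
Among Greco and Marino, by date of presenting credentials (earlier first): Greco (May 12, 2002) before Marino (Aug 8, 2005).
Moreau and Osei are each accorded doyen status, so the next rule applies.
Moreau and Osei both have years accredited 7 years, so the next rule applies.
Moreau and Osei are each not a regional dean, so the next rule applies.
Among Moreau and Osei, by date of presenting credentials (earlier first): Moreau (Apr 6, 2010) before Osei (Dec 7, 2016).
Full order: Johansson, Whitfield, Andersen, Quinn, Greco, Marino, Sorensen, Moreau, Osei.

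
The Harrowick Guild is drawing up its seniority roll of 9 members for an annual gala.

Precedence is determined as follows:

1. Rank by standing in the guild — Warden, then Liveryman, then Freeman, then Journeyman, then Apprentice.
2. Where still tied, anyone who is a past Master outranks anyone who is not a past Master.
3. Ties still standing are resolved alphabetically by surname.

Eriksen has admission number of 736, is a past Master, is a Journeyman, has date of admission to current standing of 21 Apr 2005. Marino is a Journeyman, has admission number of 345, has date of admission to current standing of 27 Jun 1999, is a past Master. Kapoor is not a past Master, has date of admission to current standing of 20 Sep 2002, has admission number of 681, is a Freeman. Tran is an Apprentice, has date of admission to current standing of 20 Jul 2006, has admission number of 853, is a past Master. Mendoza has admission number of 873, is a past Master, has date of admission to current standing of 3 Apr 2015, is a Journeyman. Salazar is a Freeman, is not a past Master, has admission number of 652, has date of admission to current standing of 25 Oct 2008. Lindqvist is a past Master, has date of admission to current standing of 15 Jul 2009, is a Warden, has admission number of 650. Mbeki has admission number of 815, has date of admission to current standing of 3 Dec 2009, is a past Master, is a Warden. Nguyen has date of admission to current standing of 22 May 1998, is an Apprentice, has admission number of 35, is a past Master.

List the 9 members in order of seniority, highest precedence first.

Lindqvist, Mbeki, Kapoor, Salazar, Eriksen, Marino, Mendoza, Nguyen, Tran

By standing in the guild: Lindqvist and Mbeki (Warden); then Kapoor and Salazar (Freeman); then Eriksen, Marino and Mendoza (Journeyman); then Nguyen and Tran (Apprentice).
Lindqvist and Mbeki are each a past Master, so the next rule applies.
Among Lindqvist and Mbeki, alphabetically by surname: Lindqvist before Mbeki.
Kapoor and Salazar are each not a past Master, so the next rule applies.
Among Kapoor and Salazar, alphabetically by surname: Kapoor before Salazar.
Eriksen, Marino and Mendoza are each a past Master, so the next rule applies.
Among Eriksen, Marino and Mendoza, alphabetically by surname: Eriksen before Marino before Mendoza.
Nguyen and Tran are each a past Master, so the next rule applies.
Among Nguyen and Tran, alphabetically by surname: Nguyen before Tran.
Full order: Lindqvist, Mbeki, Kapoor, Salazar, Eriksen, Marino, Mendoza, Nguyen, Tran.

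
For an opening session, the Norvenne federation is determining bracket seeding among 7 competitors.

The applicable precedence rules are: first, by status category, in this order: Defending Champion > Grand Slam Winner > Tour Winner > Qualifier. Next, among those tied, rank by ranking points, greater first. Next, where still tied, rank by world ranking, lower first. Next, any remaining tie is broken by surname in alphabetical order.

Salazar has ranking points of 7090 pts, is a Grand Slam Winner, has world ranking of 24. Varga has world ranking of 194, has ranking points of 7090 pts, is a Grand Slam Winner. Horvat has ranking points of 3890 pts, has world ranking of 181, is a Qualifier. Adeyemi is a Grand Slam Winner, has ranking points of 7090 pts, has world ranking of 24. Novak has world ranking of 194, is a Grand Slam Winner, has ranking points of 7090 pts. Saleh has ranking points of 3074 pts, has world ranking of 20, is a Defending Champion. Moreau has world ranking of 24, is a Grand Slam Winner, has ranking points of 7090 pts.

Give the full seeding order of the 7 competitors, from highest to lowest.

By status category: Saleh (Defending Champion); then Adeyemi, Moreau, Salazar, Novak and Varga (Grand Slam Winner); then Horvat (Qualifier).
Adeyemi, Moreau, Salazar, Novak and Varga all have ranking points 7090 pts, so the next rule applies.
Among Adeyemi, Moreau, Salazar, Novak and Varga, by world ranking (lower first): Adeyemi, Moreau and Salazar (24) before Novak and Varga (194).
Among Adeyemi, Moreau and Salazar, alphabetically by surname: Adeyemi before Moreau before Salazar.
Among Novak and Varga, alphabetically by surname: Novak before Varga.
Full order: Saleh, Adeyemi, Moreau, Salazar, Novak, Varga, Horvat.

Saleh, Adeyemi, Moreau, Salazar, Novak, Varga, Horvat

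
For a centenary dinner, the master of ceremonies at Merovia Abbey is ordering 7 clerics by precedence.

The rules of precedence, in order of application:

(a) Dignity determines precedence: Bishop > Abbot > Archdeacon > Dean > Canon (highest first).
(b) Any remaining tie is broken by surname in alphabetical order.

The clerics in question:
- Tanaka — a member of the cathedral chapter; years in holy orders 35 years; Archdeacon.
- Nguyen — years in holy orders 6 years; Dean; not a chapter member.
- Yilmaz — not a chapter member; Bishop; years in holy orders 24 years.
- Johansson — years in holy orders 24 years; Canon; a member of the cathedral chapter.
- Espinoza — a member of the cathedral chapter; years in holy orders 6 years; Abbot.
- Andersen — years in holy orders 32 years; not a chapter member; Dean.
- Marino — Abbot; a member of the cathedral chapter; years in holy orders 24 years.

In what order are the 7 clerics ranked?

Yilmaz, Espinoza, Marino, Tanaka, Andersen, Nguyen, Johansson

By dignity: Yilmaz (Bishop); then Espinoza and Marino (Abbot); then Tanaka (Archdeacon); then Andersen and Nguyen (Dean); then Johansson (Canon).
Among Espinoza and Marino, alphabetically by surname: Espinoza before Marino.
Among Andersen and Nguyen, alphabetically by surname: Andersen before Nguyen.
Full order: Yilmaz, Espinoza, Marino, Tanaka, Andersen, Nguyen, Johansson.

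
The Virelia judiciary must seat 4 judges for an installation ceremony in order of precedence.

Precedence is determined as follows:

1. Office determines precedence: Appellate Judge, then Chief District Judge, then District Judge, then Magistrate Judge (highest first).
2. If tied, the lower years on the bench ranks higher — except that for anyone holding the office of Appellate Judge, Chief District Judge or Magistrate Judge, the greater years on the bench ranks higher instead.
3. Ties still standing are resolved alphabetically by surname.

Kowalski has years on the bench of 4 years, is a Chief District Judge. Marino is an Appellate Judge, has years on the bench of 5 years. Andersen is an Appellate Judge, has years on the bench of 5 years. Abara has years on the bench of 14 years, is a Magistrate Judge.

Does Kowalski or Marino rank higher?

Marino

By office: Andersen and Marino (Appellate Judge); then Kowalski (Chief District Judge); then Abara (Magistrate Judge).
Andersen and Marino both have years on the bench 5 years, so the next rule applies.
Among Andersen and Marino, alphabetically by surname: Andersen before Marino.
So Marino takes precedence.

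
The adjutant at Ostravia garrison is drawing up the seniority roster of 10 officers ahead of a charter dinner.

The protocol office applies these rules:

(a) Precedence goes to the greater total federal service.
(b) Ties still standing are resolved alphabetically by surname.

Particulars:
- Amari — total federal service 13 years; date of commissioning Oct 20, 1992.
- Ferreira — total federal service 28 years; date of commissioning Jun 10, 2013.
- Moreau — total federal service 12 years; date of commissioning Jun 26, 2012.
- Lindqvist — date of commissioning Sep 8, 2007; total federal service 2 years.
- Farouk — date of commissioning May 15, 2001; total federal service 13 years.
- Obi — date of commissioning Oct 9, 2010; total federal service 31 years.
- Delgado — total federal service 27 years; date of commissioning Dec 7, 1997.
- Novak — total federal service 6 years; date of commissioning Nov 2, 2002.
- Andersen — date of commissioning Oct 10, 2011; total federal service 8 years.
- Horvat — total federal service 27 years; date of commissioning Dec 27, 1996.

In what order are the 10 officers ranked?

Obi, Ferreira, Delgado, Horvat, Amari, Farouk, Moreau, Andersen, Novak, Lindqvist

By total federal service (higher first): Obi (31 years); then Ferreira (28 years); then Delgado and Horvat (both 27 years); then Amari and Farouk (both 13 years); then Moreau (12 years); then Andersen (8 years); then Novak (6 years); then Lindqvist (2 years).
Among Delgado and Horvat, alphabetically by surname: Delgado before Horvat.
Among Amari and Farouk, alphabetically by surname: Amari before Farouk.
Full order: Obi, Ferreira, Delgado, Horvat, Amari, Farouk, Moreau, Andersen, Novak, Lindqvist.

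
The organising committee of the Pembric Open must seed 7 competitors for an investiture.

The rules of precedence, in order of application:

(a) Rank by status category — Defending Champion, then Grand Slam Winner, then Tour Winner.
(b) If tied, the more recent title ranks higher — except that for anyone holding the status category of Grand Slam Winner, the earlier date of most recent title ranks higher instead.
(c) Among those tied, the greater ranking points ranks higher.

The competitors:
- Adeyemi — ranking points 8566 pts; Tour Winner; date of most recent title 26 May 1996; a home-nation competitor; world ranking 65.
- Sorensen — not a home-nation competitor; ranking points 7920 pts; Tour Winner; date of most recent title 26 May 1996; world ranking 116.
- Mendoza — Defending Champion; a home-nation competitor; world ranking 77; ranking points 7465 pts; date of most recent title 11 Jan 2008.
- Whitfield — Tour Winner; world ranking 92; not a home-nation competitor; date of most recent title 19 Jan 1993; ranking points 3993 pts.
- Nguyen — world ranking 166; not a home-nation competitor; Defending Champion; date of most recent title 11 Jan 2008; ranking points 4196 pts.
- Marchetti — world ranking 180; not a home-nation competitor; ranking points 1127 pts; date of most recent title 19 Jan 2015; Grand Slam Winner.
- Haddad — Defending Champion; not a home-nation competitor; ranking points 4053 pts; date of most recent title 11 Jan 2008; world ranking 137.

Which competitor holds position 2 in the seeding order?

By status category: Mendoza, Nguyen and Haddad (Defending Champion); then Marchetti (Grand Slam Winner); then Adeyemi, Sorensen and Whitfield (Tour Winner).
Mendoza, Nguyen and Haddad all have date of most recent title 11 Jan 2008, so the next rule applies.
Among Mendoza, Nguyen and Haddad, by ranking points (higher first): Mendoza (7465 pts) before Nguyen (4196 pts) before Haddad (4053 pts).
Among Adeyemi, Sorensen and Whitfield, by date of most recent title (later first): Adeyemi and Sorensen (26 May 1996) before Whitfield (19 Jan 1993).
Among Adeyemi and Sorensen, by ranking points (higher first): Adeyemi (8566 pts) before Sorensen (7920 pts).
Order: Mendoza, Nguyen, Haddad, Marchetti, Adeyemi, Sorensen, Whitfield.

Nguyen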